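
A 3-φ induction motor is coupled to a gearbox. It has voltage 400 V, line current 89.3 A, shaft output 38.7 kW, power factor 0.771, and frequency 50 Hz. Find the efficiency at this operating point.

81.1 %

P_out = 38.7 kW = 38700 W
P_in = √3·V_L·I_L·cosφ = 1.732 × 400 × 89.3 × 0.771 = 47699 W
η = P_out / P_in = 38700 / 47699 = 0.811 = 81.1%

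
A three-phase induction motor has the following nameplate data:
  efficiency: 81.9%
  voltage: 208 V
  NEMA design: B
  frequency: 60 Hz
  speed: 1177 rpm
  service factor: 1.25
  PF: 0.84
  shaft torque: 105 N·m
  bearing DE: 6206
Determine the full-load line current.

52.2 A

ω = 2π×1177/60 = 123.3 rad/s; P_out = τω = 105 × 123.3 = 12947 W
P_in = P_out / η = 12947 / 0.819 = 15808 W
I_L = P_in / (√3·V_L·cosφ) = 15808 / (1.732 × 208 × 0.84) = 52.2 A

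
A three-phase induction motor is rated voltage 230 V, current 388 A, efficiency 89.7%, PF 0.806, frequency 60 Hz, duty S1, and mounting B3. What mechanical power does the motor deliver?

P_in = √3·V·I·cosφ = 1.732 × 230 × 388 × 0.806 = 124578 W
P_out = η·P_in = 0.897 × 124578 = 111746 W

112 kW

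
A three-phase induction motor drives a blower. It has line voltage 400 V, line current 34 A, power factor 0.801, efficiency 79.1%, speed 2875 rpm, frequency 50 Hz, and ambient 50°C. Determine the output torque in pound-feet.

P_in = √3·V·I·cosφ = 1.732 × 400 × 34 × 0.801 = 18868 W
P_out = η·P_in = 0.791 × 18868 = 14925 W
n = 2875 rpm
ω = 2π×2875/60 = 301.1 rad/s
τ = P_out/ω = 14925/301.1 = 49.57 N·m
In lb·ft: 49.57/1.356 = 36.6 lb·ft

36.6 lb·ft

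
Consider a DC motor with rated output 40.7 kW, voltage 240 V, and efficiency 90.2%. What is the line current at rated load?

P_out = 40.7 kW = 40700 W
P_in = P_out / η = 40700 / 0.902 = 45122 W
I = P_in / V = 45122 / 240 = 188 A

188 A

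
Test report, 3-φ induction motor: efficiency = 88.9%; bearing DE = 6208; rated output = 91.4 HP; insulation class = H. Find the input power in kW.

P_out = 91.4 × 746 = 68184 W
P_in = P_out/η = 68184/0.889 = 76697 W = 76.7 kW

76.7 kW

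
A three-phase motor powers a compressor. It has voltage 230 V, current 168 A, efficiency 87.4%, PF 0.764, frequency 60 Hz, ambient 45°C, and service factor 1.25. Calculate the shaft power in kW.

P_in = √3·V·I·cosφ = 1.732 × 230 × 168 × 0.764 = 51130 W
P_out = η·P_in = 0.874 × 51130 = 44688 W

44.7 kW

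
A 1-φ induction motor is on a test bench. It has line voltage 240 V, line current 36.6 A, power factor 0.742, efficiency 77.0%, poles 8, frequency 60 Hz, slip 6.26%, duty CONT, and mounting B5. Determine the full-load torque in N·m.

56.8 N·m

P_in = V·I·cosφ = 240 × 36.6 × 0.742 = 6518 W
P_out = η·P_in = 0.77 × 6518 = 5019 W
n_s = 120×60/8 = 900 rpm; n = 900×(1−0.0626) = 844 rpm
ω = 2π×844/60 = 88.38 rad/s
τ = P_out/ω = 5019/88.38 = 56.8 N·m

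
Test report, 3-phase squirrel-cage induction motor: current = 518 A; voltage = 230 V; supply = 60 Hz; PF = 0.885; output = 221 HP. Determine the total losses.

17.8 kW

P_in = √3·V·I·cosφ = 1.732×230×518×0.885 = 182620 W
P_out = 221×746 = 164866 W
Losses = P_in − P_out = 182620 − 164866 = 17754 W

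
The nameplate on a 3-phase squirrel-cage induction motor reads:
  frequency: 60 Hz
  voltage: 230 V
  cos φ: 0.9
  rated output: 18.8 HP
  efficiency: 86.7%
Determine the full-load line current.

P_out = 18.8 × 746 = 14025 W
P_in = P_out / η = 14025 / 0.867 = 16176 W
I_L = P_in / (√3·V_L·cosφ) = 16176 / (1.732 × 230 × 0.9) = 45.1 A

45.1 A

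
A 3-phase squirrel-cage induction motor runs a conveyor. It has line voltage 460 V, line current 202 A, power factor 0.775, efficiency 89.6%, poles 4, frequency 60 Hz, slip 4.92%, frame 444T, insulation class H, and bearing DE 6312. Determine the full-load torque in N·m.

P_in = √3·V·I·cosφ = 1.732 × 460 × 202 × 0.775 = 124727 W
P_out = η·P_in = 0.896 × 124727 = 111755 W
n_s = 120×60/4 = 1800 rpm; n = 1800×(1−0.0492) = 1711 rpm
ω = 2π×1711/60 = 179.2 rad/s
τ = P_out/ω = 111755/179.2 = 624 N·m

624 N·m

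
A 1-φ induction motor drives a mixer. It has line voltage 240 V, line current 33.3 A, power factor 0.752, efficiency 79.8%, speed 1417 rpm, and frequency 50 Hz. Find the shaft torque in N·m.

P_in = V·I·cosφ = 240 × 33.3 × 0.752 = 6010 W
P_out = η·P_in = 0.798 × 6010 = 4796 W
n = 1417 rpm
ω = 2π×1417/60 = 148.4 rad/s
τ = P_out/ω = 4796/148.4 = 32.3 N·m

32.3 N·m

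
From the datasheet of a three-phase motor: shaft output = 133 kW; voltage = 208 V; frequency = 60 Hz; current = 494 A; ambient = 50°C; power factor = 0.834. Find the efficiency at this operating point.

89.6 %

P_out = 133 kW = 133000 W
P_in = √3·V_L·I_L·cosφ = 1.732 × 208 × 494 × 0.834 = 148424 W
η = P_out / P_in = 133000 / 148424 = 0.896 = 89.6%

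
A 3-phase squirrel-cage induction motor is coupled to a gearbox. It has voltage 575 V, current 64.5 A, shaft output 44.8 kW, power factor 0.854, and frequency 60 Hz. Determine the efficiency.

81.7 %

P_out = 44.8 kW = 44800 W
P_in = √3·V_L·I_L·cosφ = 1.732 × 575 × 64.5 × 0.854 = 54857 W
η = P_out / P_in = 44800 / 54857 = 0.817 = 81.7%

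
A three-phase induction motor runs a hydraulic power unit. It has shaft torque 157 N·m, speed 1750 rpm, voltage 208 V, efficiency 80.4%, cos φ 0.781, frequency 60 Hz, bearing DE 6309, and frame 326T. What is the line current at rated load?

127 A

ω = 2π×1750/60 = 183.3 rad/s; P_out = τω = 157 × 183.3 = 28778 W
P_in = P_out / η = 28778 / 0.804 = 35794 W
I_L = P_in / (√3·V_L·cosφ) = 35794 / (1.732 × 208 × 0.781) = 127 A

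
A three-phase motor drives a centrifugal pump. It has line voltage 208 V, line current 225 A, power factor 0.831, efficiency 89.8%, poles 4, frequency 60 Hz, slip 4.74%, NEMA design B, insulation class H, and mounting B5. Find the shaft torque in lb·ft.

248 lb·ft

P_in = √3·V·I·cosφ = 1.732 × 208 × 225 × 0.831 = 67359 W
P_out = η·P_in = 0.898 × 67359 = 60488 W
n_s = 120×60/4 = 1800 rpm; n = 1800×(1−0.0474) = 1715 rpm
ω = 2π×1715/60 = 179.6 rad/s
τ = P_out/ω = 60488/179.6 = 336.8 N·m
In lb·ft: 336.8/1.356 = 248 lb·ft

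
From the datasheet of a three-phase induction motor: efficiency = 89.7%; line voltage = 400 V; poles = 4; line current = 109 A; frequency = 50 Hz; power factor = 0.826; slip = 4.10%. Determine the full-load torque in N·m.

371 N·m

P_in = √3·V·I·cosφ = 1.732 × 400 × 109 × 0.826 = 62376 W
P_out = η·P_in = 0.897 × 62376 = 55951 W
n_s = 120×50/4 = 1500 rpm; n = 1500×(1−0.041) = 1439 rpm
ω = 2π×1439/60 = 150.7 rad/s
τ = P_out/ω = 55951/150.7 = 371 N·m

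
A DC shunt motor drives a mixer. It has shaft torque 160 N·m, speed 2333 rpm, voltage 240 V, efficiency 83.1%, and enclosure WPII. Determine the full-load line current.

ω = 2π×2333/60 = 244.3 rad/s; P_out = τω = 160 × 244.3 = 39088 W
P_in = P_out / η = 39088 / 0.831 = 47037 W
I = P_in / V = 47037 / 240 = 196 A

196 A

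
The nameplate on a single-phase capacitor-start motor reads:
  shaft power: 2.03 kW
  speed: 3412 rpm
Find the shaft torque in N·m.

5.68 N·m

ω = 2π × 3412/60 = 357.3 rad/s
τ = P/ω = 2030/357.3 = 5.68 N·m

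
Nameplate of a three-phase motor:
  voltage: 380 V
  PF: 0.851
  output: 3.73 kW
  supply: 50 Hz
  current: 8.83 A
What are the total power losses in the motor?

P_in = √3·V·I·cosφ = 1.732×380×8.83×0.851 = 4946 W
P_out = 3730 W
Losses = P_in − P_out = 4946 − 3730 = 1216 W

1.22 kW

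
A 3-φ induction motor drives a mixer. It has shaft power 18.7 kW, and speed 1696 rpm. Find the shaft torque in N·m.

ω = 2π × 1696/60 = 177.6 rad/s
τ = P/ω = 18700/177.6 = 105 N·m

105 N·m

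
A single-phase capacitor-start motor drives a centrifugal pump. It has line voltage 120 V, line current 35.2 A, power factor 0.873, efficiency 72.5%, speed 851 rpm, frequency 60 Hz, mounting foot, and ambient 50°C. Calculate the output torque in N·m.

30 N·m

P_in = V·I·cosφ = 120 × 35.2 × 0.873 = 3688 W
P_out = η·P_in = 0.725 × 3688 = 2674 W
n = 851 rpm
ω = 2π×851/60 = 89.12 rad/s
τ = P_out/ω = 2674/89.12 = 30 N·m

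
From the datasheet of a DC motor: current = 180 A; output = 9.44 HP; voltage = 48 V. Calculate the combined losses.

1.6 kW

P_in = V·I = 48×180 = 8640 W
P_out = 9.44×746 = 7042 W
Losses = P_in − P_out = 8640 − 7042 = 1598 W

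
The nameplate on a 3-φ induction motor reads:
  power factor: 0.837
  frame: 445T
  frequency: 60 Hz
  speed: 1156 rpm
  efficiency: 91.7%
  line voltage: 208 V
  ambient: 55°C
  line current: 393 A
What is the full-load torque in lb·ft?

P_in = √3·V·I·cosφ = 1.732 × 208 × 393 × 0.837 = 118503 W
P_out = η·P_in = 0.917 × 118503 = 108667 W
n = 1156 rpm
ω = 2π×1156/60 = 121.1 rad/s
τ = P_out/ω = 108667/121.1 = 897.3 N·m
In lb·ft: 897.3/1.356 = 662 lb·ft

662 lb·ft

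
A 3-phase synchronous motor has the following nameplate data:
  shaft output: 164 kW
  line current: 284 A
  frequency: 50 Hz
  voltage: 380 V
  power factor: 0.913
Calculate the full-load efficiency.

96.1 %

P_out = 164 kW = 164000 W
P_in = √3·V_L·I_L·cosφ = 1.732 × 380 × 284 × 0.913 = 170656 W
η = P_out / P_in = 164000 / 170656 = 0.961 = 96.1%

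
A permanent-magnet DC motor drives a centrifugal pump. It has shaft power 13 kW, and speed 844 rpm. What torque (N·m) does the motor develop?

ω = 2π × 844/60 = 88.38 rad/s
τ = P/ω = 13000/88.38 = 147 N·m

147 N·m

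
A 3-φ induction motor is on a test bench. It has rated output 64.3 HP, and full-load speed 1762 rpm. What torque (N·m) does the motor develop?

P_out = 64.3 × 746 = 47968 W
ω = 2π × 1762/60 = 184.5 rad/s
τ = P_out/ω = 47968/184.5 = 260 N·m

260 N·m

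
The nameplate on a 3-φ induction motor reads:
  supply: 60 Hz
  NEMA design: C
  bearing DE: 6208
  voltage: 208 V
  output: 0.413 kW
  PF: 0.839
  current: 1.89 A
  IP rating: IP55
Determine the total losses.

P_in = √3·V·I·cosφ = 1.732×208×1.89×0.839 = 571 W
P_out = 413 W
Losses = P_in − P_out = 571 − 413 = 158 W

158 W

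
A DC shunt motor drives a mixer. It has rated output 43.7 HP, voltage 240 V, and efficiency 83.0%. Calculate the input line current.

P_out = 43.7 × 746 = 32600 W
P_in = P_out / η = 32600 / 0.830 = 39277 W
I = P_in / V = 39277 / 240 = 164 A

164 A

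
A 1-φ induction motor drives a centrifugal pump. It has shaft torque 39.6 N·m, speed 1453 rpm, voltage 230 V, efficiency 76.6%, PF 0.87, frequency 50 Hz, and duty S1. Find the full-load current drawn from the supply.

39.3 A

ω = 2π×1453/60 = 152.2 rad/s; P_out = τω = 39.6 × 152.2 = 6027 W
P_in = P_out / η = 6027 / 0.766 = 7868 W
I = P_in / (V·cosφ) = 7868 / (230 × 0.87) = 39.3 A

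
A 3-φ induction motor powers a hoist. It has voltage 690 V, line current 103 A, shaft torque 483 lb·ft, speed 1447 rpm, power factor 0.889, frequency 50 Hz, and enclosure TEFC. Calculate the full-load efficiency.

90.7 %

τ = 483 lb·ft × 1.356 = 654.9 N·m
ω = 2π × 1447/60 = 151.5 rad/s; P_out = τω = 654.9 × 151.5 = 99217 W
P_in = √3·V_L·I_L·cosφ = 1.732 × 690 × 103 × 0.889 = 109430 W
η = P_out / P_in = 99217 / 109430 = 0.907 = 90.7%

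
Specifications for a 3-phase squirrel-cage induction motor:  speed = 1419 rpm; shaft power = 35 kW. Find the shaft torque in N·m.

ω = 2π × 1419/60 = 148.6 rad/s
τ = P/ω = 35000/148.6 = 236 N·m

236 N·m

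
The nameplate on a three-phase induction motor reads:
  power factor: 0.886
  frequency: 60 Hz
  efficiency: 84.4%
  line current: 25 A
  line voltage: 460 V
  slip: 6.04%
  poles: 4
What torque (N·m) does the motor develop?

P_in = √3·V·I·cosφ = 1.732 × 460 × 25 × 0.886 = 17647 W
P_out = η·P_in = 0.844 × 17647 = 14894 W
n_s = 120×60/4 = 1800 rpm; n = 1800×(1−0.0604) = 1691 rpm
ω = 2π×1691/60 = 177.1 rad/s
τ = P_out/ω = 14894/177.1 = 84.1 N·m

84.1 N·m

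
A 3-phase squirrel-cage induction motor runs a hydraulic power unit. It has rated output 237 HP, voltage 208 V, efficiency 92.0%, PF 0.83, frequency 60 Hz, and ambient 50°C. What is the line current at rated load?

643 A

P_out = 237 × 746 = 176802 W
P_in = P_out / η = 176802 / 0.920 = 192176 W
I_L = P_in / (√3·V_L·cosφ) = 192176 / (1.732 × 208 × 0.83) = 643 A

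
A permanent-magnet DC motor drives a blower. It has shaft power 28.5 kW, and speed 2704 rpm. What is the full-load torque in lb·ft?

ω = 2π × 2704/60 = 283.2 rad/s
τ = P/ω = 28500/283.2 = 100.6 N·m
In lb·ft: 100.6/1.356 = 74.2 lb·ft

74.2 lb·ft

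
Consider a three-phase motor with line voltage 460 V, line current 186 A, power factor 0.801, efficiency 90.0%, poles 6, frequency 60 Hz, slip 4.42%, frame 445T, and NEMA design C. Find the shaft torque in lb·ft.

P_in = √3·V·I·cosφ = 1.732 × 460 × 186 × 0.801 = 118700 W
P_out = η·P_in = 0.9 × 118700 = 106830 W
n_s = 120×60/6 = 1200 rpm; n = 1200×(1−0.0442) = 1147 rpm
ω = 2π×1147/60 = 120.1 rad/s
τ = P_out/ω = 106830/120.1 = 889.5 N·m
In lb·ft: 889.5/1.356 = 656 lb·ft

656 lb·ft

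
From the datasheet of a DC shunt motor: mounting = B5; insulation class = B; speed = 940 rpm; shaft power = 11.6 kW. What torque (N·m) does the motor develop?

118 N·m

ω = 2π × 940/60 = 98.44 rad/s
τ = P/ω = 11600/98.44 = 118 N·m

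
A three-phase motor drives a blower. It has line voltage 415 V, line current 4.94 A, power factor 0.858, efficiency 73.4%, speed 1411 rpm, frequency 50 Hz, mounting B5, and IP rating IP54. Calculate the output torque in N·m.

P_in = √3·V·I·cosφ = 1.732 × 415 × 4.94 × 0.858 = 3047 W
P_out = η·P_in = 0.734 × 3047 = 2236 W
n = 1411 rpm
ω = 2π×1411/60 = 147.8 rad/s
τ = P_out/ω = 2236/147.8 = 15.1 N·m

15.1 N·m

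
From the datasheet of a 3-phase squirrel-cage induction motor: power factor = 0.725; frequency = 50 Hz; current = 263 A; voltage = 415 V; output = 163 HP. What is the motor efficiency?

88.7 %

P_out = 163 × 746 = 121598 W
P_in = √3·V_L·I_L·cosφ = 1.732 × 415 × 263 × 0.725 = 137053 W
η = P_out / P_in = 121598 / 137053 = 0.887 = 88.7%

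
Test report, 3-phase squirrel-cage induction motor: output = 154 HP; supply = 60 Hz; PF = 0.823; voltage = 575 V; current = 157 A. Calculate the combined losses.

P_in = √3·V·I·cosφ = 1.732×575×157×0.823 = 128681 W
P_out = 154×746 = 114884 W
Losses = P_in − P_out = 128681 − 114884 = 13797 W

13.8 kW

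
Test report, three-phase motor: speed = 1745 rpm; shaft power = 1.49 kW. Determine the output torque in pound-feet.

ω = 2π × 1745/60 = 182.7 rad/s
τ = P/ω = 1490/182.7 = 8.155 N·m
In lb·ft: 8.155/1.356 = 6.01 lb·ft

6.01 lb·ft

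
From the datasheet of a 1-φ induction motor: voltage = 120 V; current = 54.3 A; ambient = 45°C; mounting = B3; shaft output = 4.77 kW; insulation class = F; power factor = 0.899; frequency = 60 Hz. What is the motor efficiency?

81.4 %

P_out = 4.77 kW = 4770 W
P_in = V·I·cosφ = 120 × 54.3 × 0.899 = 5858 W
η = P_out / P_in = 4770 / 5858 = 0.814 = 81.4%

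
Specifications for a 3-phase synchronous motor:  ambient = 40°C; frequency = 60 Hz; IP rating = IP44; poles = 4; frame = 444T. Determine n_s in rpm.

n_s = 120f/p = 120×60/4 = 1800 rpm

1800 rpm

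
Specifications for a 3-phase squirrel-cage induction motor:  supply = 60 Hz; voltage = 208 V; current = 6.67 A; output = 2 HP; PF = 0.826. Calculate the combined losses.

493 W

P_in = √3·V·I·cosφ = 1.732×208×6.67×0.826 = 1985 W
P_out = 2×746 = 1492 W
Losses = P_in − P_out = 1985 − 1492 = 493 W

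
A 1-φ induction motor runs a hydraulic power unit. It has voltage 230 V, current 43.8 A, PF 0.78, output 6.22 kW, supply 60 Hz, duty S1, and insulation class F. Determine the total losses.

P_in = V·I·cosφ = 230×43.8×0.78 = 7858 W
P_out = 6220 W
Losses = P_in − P_out = 7858 − 6220 = 1638 W

1640 W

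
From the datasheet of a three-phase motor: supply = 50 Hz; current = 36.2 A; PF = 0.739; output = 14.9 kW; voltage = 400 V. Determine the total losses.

3.63 kW

P_in = √3·V·I·cosφ = 1.732×400×36.2×0.739 = 18534 W
P_out = 14900 W
Losses = P_in − P_out = 18534 − 14900 = 3634 W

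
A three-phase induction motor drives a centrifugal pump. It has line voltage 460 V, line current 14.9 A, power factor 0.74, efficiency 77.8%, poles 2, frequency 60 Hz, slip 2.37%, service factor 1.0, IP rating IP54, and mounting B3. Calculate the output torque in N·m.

18.6 N·m

P_in = √3·V·I·cosφ = 1.732 × 460 × 14.9 × 0.74 = 8785 W
P_out = η·P_in = 0.778 × 8785 = 6835 W
n_s = 120×60/2 = 3600 rpm; n = 3600×(1−0.0237) = 3515 rpm
ω = 2π×3515/60 = 368.1 rad/s
τ = P_out/ω = 6835/368.1 = 18.6 N·m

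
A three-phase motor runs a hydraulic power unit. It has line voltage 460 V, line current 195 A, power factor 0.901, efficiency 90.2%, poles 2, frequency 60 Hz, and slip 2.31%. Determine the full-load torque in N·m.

343 N·m

P_in = √3·V·I·cosφ = 1.732 × 460 × 195 × 0.901 = 139980 W
P_out = η·P_in = 0.902 × 139980 = 126262 W
n_s = 120×60/2 = 3600 rpm; n = 3600×(1−0.0231) = 3517 rpm
ω = 2π×3517/60 = 368.3 rad/s
τ = P_out/ω = 126262/368.3 = 343 N·m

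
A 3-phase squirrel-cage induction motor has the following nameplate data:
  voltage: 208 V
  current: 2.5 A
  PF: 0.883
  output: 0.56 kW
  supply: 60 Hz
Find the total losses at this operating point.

P_in = √3·V·I·cosφ = 1.732×208×2.5×0.883 = 795 W
P_out = 560 W
Losses = P_in − P_out = 795 − 560 = 235 W

235 W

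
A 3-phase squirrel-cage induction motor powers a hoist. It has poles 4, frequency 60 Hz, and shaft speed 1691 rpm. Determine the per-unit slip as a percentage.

6.06 %

n_s = 120f/p = 120×60/4 = 1800 rpm
s = (n_s − n)/n_s = (1800 − 1691)/1800 = 0.0606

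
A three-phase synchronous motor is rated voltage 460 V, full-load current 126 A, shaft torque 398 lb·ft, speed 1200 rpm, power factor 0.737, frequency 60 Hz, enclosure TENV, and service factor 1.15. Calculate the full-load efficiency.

τ = 398 lb·ft × 1.356 = 539.7 N·m
ω = 2π × 1200/60 = 125.7 rad/s; P_out = τω = 539.7 × 125.7 = 67840 W
P_in = √3·V_L·I_L·cosφ = 1.732 × 460 × 126 × 0.737 = 73985 W
η = P_out / P_in = 67840 / 73985 = 0.917 = 91.7%

91.7 %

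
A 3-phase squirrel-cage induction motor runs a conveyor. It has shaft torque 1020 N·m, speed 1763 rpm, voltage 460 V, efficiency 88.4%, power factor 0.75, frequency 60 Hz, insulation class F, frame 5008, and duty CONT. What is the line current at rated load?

ω = 2π×1763/60 = 184.6 rad/s; P_out = τω = 1020 × 184.6 = 188292 W
P_in = P_out / η = 188292 / 0.884 = 213000 W
I_L = P_in / (√3·V_L·cosφ) = 213000 / (1.732 × 460 × 0.75) = 356 A

356 A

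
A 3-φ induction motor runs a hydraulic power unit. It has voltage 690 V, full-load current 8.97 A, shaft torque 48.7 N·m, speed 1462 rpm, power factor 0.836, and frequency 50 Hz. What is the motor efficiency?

ω = 2π × 1462/60 = 153.1 rad/s; P_out = τω = 48.7 × 153.1 = 7456 W
P_in = √3·V_L·I_L·cosφ = 1.732 × 690 × 8.97 × 0.836 = 8962 W
η = P_out / P_in = 7456 / 8962 = 0.832 = 83.2%

83.2 %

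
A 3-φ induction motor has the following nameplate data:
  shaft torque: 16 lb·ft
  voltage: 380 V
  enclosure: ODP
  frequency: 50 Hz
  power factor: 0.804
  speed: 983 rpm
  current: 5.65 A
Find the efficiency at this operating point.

74.7 %

τ = 16 lb·ft × 1.356 = 21.7 N·m
ω = 2π × 983/60 = 102.9 rad/s; P_out = τω = 21.7 × 102.9 = 2233 W
P_in = √3·V_L·I_L·cosφ = 1.732 × 380 × 5.65 × 0.804 = 2990 W
η = P_out / P_in = 2233 / 2990 = 0.747 = 74.7%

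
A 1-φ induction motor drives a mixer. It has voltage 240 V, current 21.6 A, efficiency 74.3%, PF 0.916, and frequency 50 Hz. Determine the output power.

3.53 kW

P_in = V·I·cosφ = 240 × 21.6 × 0.916 = 4749 W
P_out = η·P_in = 0.743 × 4749 = 3529 W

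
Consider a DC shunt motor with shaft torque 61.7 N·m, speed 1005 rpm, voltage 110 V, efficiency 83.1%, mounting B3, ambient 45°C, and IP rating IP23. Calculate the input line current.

71 A

ω = 2π×1005/60 = 105.2 rad/s; P_out = τω = 61.7 × 105.2 = 6491 W
P_in = P_out / η = 6491 / 0.831 = 7811 W
I = P_in / V = 7811 / 110 = 71 A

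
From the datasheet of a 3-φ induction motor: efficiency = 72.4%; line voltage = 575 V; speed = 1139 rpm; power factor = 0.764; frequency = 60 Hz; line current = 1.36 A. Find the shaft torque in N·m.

P_in = √3·V·I·cosφ = 1.732 × 575 × 1.36 × 0.764 = 1035 W
P_out = η·P_in = 0.724 × 1035 = 749 W
n = 1139 rpm
ω = 2π×1139/60 = 119.3 rad/s
τ = P_out/ω = 749/119.3 = 6.28 N·m

6.28 N·m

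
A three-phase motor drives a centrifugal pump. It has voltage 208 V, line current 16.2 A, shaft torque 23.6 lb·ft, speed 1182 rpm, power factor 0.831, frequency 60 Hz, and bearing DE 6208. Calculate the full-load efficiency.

τ = 23.6 lb·ft × 1.356 = 32 N·m
ω = 2π × 1182/60 = 123.8 rad/s; P_out = τω = 32 × 123.8 = 3962 W
P_in = √3·V_L·I_L·cosφ = 1.732 × 208 × 16.2 × 0.831 = 4850 W
η = P_out / P_in = 3962 / 4850 = 0.817 = 81.7%

81.7 %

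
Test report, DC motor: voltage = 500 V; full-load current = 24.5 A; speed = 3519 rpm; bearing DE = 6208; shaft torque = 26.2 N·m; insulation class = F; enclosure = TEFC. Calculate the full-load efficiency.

ω = 2π × 3519/60 = 368.5 rad/s; P_out = τω = 26.2 × 368.5 = 9655 W
P_in = V·I = 500 × 24.5 = 12250 W
η = P_out / P_in = 9655 / 12250 = 0.788 = 78.8%

78.8 %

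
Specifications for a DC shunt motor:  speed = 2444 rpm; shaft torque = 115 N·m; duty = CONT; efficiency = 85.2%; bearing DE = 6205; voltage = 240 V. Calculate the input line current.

ω = 2π×2444/60 = 255.9 rad/s; P_out = τω = 115 × 255.9 = 29429 W
P_in = P_out / η = 29429 / 0.852 = 34541 W
I = P_in / V = 34541 / 240 = 144 A

144 A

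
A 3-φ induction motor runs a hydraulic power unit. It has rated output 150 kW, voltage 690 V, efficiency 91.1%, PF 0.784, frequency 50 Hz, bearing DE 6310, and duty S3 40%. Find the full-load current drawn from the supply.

176 A

P_out = 150 kW = 150000 W
P_in = P_out / η = 150000 / 0.911 = 164654 W
I_L = P_in / (√3·V_L·cosφ) = 164654 / (1.732 × 690 × 0.784) = 176 A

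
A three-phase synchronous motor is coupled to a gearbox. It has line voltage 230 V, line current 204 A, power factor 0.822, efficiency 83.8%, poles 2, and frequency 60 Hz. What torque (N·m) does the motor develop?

148 N·m

P_in = √3·V·I·cosφ = 1.732 × 230 × 204 × 0.822 = 66800 W
P_out = η·P_in = 0.838 × 66800 = 55978 W
n = n_s = 120×60/2 = 3600 rpm (synchronous)
ω = 2π×3600/60 = 377 rad/s
τ = P_out/ω = 55978/377 = 148 N·m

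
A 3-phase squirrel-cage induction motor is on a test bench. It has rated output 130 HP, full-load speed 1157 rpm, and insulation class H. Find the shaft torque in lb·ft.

590 lb·ft

P_out = 130 × 746 = 96980 W
ω = 2π × 1157/60 = 121.2 rad/s
τ = P_out/ω = 96980/121.2 = 800.2 N·m
In lb·ft: 800.2/1.356 = 590 lb·ft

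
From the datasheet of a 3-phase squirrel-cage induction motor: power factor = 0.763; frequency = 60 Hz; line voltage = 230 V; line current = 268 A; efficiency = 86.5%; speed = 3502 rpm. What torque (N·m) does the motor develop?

P_in = √3·V·I·cosφ = 1.732 × 230 × 268 × 0.763 = 81458 W
P_out = η·P_in = 0.865 × 81458 = 70461 W
n = 3502 rpm
ω = 2π×3502/60 = 366.7 rad/s
τ = P_out/ω = 70461/366.7 = 192 N·m

192 N·m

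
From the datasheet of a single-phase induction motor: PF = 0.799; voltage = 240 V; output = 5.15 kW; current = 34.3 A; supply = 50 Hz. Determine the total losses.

1.43 kW

P_in = V·I·cosφ = 240×34.3×0.799 = 6577 W
P_out = 5150 W
Losses = P_in − P_out = 6577 − 5150 = 1427 W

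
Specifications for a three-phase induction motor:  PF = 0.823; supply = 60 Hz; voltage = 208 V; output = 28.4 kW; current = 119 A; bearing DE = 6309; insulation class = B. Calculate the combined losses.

P_in = √3·V·I·cosφ = 1.732×208×119×0.823 = 35282 W
P_out = 28400 W
Losses = P_in − P_out = 35282 − 28400 = 6882 W

6.88 kW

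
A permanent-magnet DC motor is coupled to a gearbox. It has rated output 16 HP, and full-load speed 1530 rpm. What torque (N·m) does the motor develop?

74.5 N·m

P_out = 16 × 746 = 11936 W
ω = 2π × 1530/60 = 160.2 rad/s
τ = P_out/ω = 11936/160.2 = 74.5 N·m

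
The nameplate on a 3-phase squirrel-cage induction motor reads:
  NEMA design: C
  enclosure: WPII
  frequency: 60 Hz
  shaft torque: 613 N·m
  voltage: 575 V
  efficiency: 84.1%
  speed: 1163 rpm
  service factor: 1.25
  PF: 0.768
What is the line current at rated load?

ω = 2π×1163/60 = 121.8 rad/s; P_out = τω = 613 × 121.8 = 74663 W
P_in = P_out / η = 74663 / 0.841 = 88779 W
I_L = P_in / (√3·V_L·cosφ) = 88779 / (1.732 × 575 × 0.768) = 116 A

116 A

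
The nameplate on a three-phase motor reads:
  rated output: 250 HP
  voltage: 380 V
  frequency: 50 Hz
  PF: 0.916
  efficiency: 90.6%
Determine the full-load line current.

341 A

P_out = 250 × 746 = 186500 W
P_in = P_out / η = 186500 / 0.906 = 205850 W
I_L = P_in / (√3·V_L·cosφ) = 205850 / (1.732 × 380 × 0.916) = 341 A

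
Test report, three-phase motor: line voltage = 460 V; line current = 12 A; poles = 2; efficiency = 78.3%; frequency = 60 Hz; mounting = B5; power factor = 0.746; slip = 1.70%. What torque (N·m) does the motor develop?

P_in = √3·V·I·cosφ = 1.732 × 460 × 12 × 0.746 = 7132 W
P_out = η·P_in = 0.783 × 7132 = 5584 W
n_s = 120×60/2 = 3600 rpm; n = 3600×(1−0.017) = 3539 rpm
ω = 2π×3539/60 = 370.6 rad/s
τ = P_out/ω = 5584/370.6 = 15.1 N·m

15.1 N·m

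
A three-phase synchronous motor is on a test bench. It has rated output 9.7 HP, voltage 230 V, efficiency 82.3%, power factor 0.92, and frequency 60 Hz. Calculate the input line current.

24 A

P_out = 9.7 × 746 = 7236 W
P_in = P_out / η = 7236 / 0.823 = 8792 W
I_L = P_in / (√3·V_L·cosφ) = 8792 / (1.732 × 230 × 0.92) = 24 A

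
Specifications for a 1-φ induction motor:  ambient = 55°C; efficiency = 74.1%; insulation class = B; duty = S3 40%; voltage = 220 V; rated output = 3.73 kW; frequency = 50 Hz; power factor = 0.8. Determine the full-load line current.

28.6 A

P_out = 3.73 kW = 3730 W
P_in = P_out / η = 3730 / 0.741 = 5034 W
I = P_in / (V·cosφ) = 5034 / (220 × 0.8) = 28.6 A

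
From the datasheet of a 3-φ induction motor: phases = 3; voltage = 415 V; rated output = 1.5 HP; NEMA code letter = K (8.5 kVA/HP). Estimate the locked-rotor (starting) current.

S_LR = 8.5 × 1.5 = 12.75 kVA
I_LR = S_LR/(√3·V_L) = 12750/(1.732×415) = 17.7 A

17.7 A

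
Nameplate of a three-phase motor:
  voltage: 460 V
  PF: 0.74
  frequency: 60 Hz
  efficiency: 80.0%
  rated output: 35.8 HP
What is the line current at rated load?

P_out = 35.8 × 746 = 26707 W
P_in = P_out / η = 26707 / 0.800 = 33384 W
I_L = P_in / (√3·V_L·cosφ) = 33384 / (1.732 × 460 × 0.74) = 56.6 A

56.6 A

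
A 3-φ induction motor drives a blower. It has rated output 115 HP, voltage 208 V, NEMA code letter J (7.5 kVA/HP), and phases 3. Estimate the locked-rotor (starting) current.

2390 A

S_LR = 7.5 × 115 = 862.5 kVA
I_LR = S_LR/(√3·V_L) = 862500/(1.732×208) = 2390 A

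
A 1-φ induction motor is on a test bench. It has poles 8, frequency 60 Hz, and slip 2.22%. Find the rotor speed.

880 rpm

n_s = 120f/p = 120×60/8 = 900 rpm
n = n_s(1 − s) = 900 × (1 − 0.0222) = 880 rpm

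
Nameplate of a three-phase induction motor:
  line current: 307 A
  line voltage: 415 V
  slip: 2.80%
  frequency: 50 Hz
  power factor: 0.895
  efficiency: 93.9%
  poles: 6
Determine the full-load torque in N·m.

P_in = √3·V·I·cosφ = 1.732 × 415 × 307 × 0.895 = 197496 W
P_out = η·P_in = 0.939 × 197496 = 185449 W
n_s = 120×50/6 = 1000 rpm; n = 1000×(1−0.028) = 972 rpm
ω = 2π×972/60 = 101.8 rad/s
τ = P_out/ω = 185449/101.8 = 1820 N·m

1820 N·m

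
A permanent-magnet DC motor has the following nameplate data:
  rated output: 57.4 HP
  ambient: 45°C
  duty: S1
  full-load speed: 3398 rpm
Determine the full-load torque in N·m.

120 N·m

P_out = 57.4 × 746 = 42820 W
ω = 2π × 3398/60 = 355.8 rad/s
τ = P_out/ω = 42820/355.8 = 120 N·m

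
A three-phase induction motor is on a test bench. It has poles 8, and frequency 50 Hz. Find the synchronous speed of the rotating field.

750 rpm

n_s = 120f/p = 120×50/8 = 750 rpm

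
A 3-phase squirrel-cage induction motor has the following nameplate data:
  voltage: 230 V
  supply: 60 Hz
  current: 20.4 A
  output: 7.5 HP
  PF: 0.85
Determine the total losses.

1310 W

P_in = √3·V·I·cosφ = 1.732×230×20.4×0.85 = 6908 W
P_out = 7.5×746 = 5595 W
Losses = P_in − P_out = 6908 − 5595 = 1313 W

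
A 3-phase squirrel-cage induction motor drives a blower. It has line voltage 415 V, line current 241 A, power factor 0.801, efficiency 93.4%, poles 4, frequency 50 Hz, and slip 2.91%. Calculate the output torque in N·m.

P_in = √3·V·I·cosφ = 1.732 × 415 × 241 × 0.801 = 138754 W
P_out = η·P_in = 0.934 × 138754 = 129596 W
n_s = 120×50/4 = 1500 rpm; n = 1500×(1−0.0291) = 1456 rpm
ω = 2π×1456/60 = 152.5 rad/s
τ = P_out/ω = 129596/152.5 = 850 N·m

850 N·m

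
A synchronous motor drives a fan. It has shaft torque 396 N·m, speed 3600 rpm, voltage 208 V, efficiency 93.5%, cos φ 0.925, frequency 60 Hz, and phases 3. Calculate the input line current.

ω = 2π×3600/60 = 377 rad/s; P_out = τω = 396 × 377 = 149292 W
P_in = P_out / η = 149292 / 0.935 = 159671 W
I_L = P_in / (√3·V_L·cosφ) = 159671 / (1.732 × 208 × 0.925) = 479 A

479 A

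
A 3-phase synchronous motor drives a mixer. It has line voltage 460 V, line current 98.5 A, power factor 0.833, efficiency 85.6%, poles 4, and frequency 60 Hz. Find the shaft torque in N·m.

P_in = √3·V·I·cosφ = 1.732 × 460 × 98.5 × 0.833 = 65371 W
P_out = η·P_in = 0.856 × 65371 = 55958 W
n = n_s = 120×60/4 = 1800 rpm (synchronous)
ω = 2π×1800/60 = 188.5 rad/s
τ = P_out/ω = 55958/188.5 = 297 N·m

297 N·m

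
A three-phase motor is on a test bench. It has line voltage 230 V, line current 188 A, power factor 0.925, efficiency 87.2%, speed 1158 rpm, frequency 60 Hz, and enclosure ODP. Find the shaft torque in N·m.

P_in = √3·V·I·cosφ = 1.732 × 230 × 188 × 0.925 = 69275 W
P_out = η·P_in = 0.872 × 69275 = 60408 W
n = 1158 rpm
ω = 2π×1158/60 = 121.3 rad/s
τ = P_out/ω = 60408/121.3 = 498 N·m

498 N·m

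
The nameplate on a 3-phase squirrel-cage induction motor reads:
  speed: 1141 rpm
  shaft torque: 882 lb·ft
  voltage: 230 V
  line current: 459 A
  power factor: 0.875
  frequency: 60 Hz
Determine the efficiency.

89.3 %

τ = 882 lb·ft × 1.356 = 1196 N·m
ω = 2π × 1141/60 = 119.5 rad/s; P_out = τω = 1196 × 119.5 = 142922 W
P_in = √3·V_L·I_L·cosφ = 1.732 × 230 × 459 × 0.875 = 159991 W
η = P_out / P_in = 142922 / 159991 = 0.893 = 89.3%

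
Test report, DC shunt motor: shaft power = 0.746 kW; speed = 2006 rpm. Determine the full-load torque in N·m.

ω = 2π × 2006/60 = 210.1 rad/s
τ = P/ω = 746/210.1 = 3.55 N·m

3.55 N·m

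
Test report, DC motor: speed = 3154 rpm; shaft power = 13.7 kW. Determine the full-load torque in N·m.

ω = 2π × 3154/60 = 330.3 rad/s
τ = P/ω = 13700/330.3 = 41.5 N·m

41.5 N·m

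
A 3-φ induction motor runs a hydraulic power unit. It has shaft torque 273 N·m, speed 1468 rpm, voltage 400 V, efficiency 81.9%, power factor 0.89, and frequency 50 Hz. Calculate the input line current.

ω = 2π×1468/60 = 153.7 rad/s; P_out = τω = 273 × 153.7 = 41960 W
P_in = P_out / η = 41960 / 0.819 = 51233 W
I_L = P_in / (√3·V_L·cosφ) = 51233 / (1.732 × 400 × 0.89) = 83.1 A

83.1 A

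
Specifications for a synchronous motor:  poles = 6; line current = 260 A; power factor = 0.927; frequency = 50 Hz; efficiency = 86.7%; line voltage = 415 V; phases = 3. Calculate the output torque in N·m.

1430 N·m

P_in = √3·V·I·cosφ = 1.732 × 415 × 260 × 0.927 = 173240 W
P_out = η·P_in = 0.867 × 173240 = 150199 W
n = n_s = 120×50/6 = 1000 rpm (synchronous)
ω = 2π×1000/60 = 104.7 rad/s
τ = P_out/ω = 150199/104.7 = 1430 N·m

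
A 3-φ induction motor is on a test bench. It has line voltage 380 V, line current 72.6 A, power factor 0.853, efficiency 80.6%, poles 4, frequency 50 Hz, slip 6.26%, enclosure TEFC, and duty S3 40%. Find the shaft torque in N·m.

223 N·m

P_in = √3·V·I·cosφ = 1.732 × 380 × 72.6 × 0.853 = 40758 W
P_out = η·P_in = 0.806 × 40758 = 32851 W
n_s = 120×50/4 = 1500 rpm; n = 1500×(1−0.0626) = 1406 rpm
ω = 2π×1406/60 = 147.2 rad/s
τ = P_out/ω = 32851/147.2 = 223 N·m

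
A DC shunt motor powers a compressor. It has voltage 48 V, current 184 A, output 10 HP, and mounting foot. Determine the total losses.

P_in = V·I = 48×184 = 8832 W
P_out = 10×746 = 7460 W
Losses = P_in − P_out = 8832 − 7460 = 1372 W

1.37 kW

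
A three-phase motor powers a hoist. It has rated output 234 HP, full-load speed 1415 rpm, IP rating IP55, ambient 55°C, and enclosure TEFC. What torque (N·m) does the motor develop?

P_out = 234 × 746 = 174564 W
ω = 2π × 1415/60 = 148.2 rad/s
τ = P_out/ω = 174564/148.2 = 1180 N·m

1180 N·m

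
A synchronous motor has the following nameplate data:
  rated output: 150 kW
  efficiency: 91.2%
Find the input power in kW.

164 kW

P_out = 150000 W
P_in = P_out/η = 150000/0.912 = 164474 W = 164 kW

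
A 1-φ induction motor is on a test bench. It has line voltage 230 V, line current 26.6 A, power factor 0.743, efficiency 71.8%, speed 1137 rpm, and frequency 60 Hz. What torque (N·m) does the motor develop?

27.4 N·m

P_in = V·I·cosφ = 230 × 26.6 × 0.743 = 4546 W
P_out = η·P_in = 0.718 × 4546 = 3264 W
n = 1137 rpm
ω = 2π×1137/60 = 119.1 rad/s
τ = P_out/ω = 3264/119.1 = 27.4 N·m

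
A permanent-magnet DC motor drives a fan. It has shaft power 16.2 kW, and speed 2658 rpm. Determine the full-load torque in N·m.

ω = 2π × 2658/60 = 278.3 rad/s
τ = P/ω = 16200/278.3 = 58.2 N·m

58.2 N·m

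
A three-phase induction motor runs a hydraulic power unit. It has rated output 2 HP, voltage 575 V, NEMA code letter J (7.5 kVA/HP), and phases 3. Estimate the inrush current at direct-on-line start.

15.1 A

S_LR = 7.5 × 2 = 15 kVA
I_LR = S_LR/(√3·V_L) = 15000/(1.732×575) = 15.1 A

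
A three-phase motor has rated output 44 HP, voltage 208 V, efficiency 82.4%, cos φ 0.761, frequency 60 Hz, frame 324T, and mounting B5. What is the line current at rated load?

P_out = 44 × 746 = 32824 W
P_in = P_out / η = 32824 / 0.824 = 39835 W
I_L = P_in / (√3·V_L·cosφ) = 39835 / (1.732 × 208 × 0.761) = 145 A

145 A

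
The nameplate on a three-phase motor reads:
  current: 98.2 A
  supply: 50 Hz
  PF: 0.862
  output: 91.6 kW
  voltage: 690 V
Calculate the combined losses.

P_in = √3·V·I·cosφ = 1.732×690×98.2×0.862 = 101162 W
P_out = 91600 W
Losses = P_in − P_out = 101162 − 91600 = 9562 W

9.56 kW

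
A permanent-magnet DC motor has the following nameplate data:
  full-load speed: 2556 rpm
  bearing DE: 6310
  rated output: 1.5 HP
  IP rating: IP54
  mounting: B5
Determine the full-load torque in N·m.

P_out = 1.5 × 746 = 1119 W
ω = 2π × 2556/60 = 267.7 rad/s
τ = P_out/ω = 1119/267.7 = 4.18 N·m

4.18 N·m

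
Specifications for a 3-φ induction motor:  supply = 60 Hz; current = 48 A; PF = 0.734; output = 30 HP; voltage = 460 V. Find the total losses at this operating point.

5690 W

P_in = √3·V·I·cosφ = 1.732×460×48×0.734 = 28070 W
P_out = 30×746 = 22380 W
Losses = P_in − P_out = 28070 − 22380 = 5690 W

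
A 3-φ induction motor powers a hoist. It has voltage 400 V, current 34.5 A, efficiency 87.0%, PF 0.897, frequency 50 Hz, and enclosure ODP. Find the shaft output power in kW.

18.7 kW

P_in = √3·V·I·cosφ = 1.732 × 400 × 34.5 × 0.897 = 21440 W
P_out = η·P_in = 0.87 × 21440 = 18653 W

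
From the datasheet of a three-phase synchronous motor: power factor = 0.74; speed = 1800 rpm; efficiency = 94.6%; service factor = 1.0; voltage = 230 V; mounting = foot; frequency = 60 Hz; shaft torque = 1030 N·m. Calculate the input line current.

ω = 2π×1800/60 = 188.5 rad/s; P_out = τω = 1030 × 188.5 = 194155 W
P_in = P_out / η = 194155 / 0.946 = 205238 W
I_L = P_in / (√3·V_L·cosφ) = 205238 / (1.732 × 230 × 0.74) = 696 A

696 A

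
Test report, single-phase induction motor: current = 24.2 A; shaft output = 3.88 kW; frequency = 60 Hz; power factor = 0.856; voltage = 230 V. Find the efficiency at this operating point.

81.4 %

P_out = 3.88 kW = 3880 W
P_in = V·I·cosφ = 230 × 24.2 × 0.856 = 4764 W
η = P_out / P_in = 3880 / 4764 = 0.814 = 81.4%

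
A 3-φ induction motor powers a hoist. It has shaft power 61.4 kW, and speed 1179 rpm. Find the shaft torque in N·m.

497 N·m

ω = 2π × 1179/60 = 123.5 rad/s
τ = P/ω = 61400/123.5 = 497 N·m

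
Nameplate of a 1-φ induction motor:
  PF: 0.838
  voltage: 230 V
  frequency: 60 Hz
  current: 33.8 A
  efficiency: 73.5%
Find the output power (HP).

6.42 HP

P_in = V·I·cosφ = 230 × 33.8 × 0.838 = 6515 W
P_out = η·P_in = 0.735 × 6515 = 4789 W
= 4789/746 = 6.42 HP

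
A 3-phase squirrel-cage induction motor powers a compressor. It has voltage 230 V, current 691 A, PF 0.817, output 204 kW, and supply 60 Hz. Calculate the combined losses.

20.9 kW

P_in = √3·V·I·cosφ = 1.732×230×691×0.817 = 224893 W
P_out = 204000 W
Losses = P_in − P_out = 224893 − 204000 = 20893 W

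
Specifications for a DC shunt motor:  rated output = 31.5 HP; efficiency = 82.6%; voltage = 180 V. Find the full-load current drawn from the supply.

158 A

P_out = 31.5 × 746 = 23499 W
P_in = P_out / η = 23499 / 0.826 = 28449 W
I = P_in / V = 28449 / 180 = 158 A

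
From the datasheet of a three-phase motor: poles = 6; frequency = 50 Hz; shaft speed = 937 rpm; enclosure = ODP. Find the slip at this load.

6.30 %

n_s = 120f/p = 120×50/6 = 1000 rpm
s = (n_s − n)/n_s = (1000 − 937)/1000 = 0.0630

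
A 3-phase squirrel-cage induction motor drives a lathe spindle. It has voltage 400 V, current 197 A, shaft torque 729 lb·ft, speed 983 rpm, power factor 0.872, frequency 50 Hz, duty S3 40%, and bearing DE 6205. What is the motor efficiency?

τ = 729 lb·ft × 1.356 = 988.5 N·m
ω = 2π × 983/60 = 102.9 rad/s; P_out = τω = 988.5 × 102.9 = 101717 W
P_in = √3·V_L·I_L·cosφ = 1.732 × 400 × 197 × 0.872 = 119012 W
η = P_out / P_in = 101717 / 119012 = 0.855 = 85.5%

85.5 %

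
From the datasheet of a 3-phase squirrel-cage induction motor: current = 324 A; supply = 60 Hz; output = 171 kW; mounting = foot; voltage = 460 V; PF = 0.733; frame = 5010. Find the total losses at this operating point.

P_in = √3·V·I·cosφ = 1.732×460×324×0.733 = 189215 W
P_out = 171000 W
Losses = P_in − P_out = 189215 − 171000 = 18215 W

18200 W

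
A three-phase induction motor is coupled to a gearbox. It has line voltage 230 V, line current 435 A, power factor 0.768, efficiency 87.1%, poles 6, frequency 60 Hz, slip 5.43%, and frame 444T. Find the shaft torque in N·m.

975 N·m

P_in = √3·V·I·cosφ = 1.732 × 230 × 435 × 0.768 = 133084 W
P_out = η·P_in = 0.871 × 133084 = 115916 W
n_s = 120×60/6 = 1200 rpm; n = 1200×(1−0.0543) = 1135 rpm
ω = 2π×1135/60 = 118.9 rad/s
τ = P_out/ω = 115916/118.9 = 975 N·m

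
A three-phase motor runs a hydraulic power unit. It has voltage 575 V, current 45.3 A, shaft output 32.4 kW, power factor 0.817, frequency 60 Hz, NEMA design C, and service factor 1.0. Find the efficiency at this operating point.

P_out = 32.4 kW = 32400 W
P_in = √3·V_L·I_L·cosφ = 1.732 × 575 × 45.3 × 0.817 = 36858 W
η = P_out / P_in = 32400 / 36858 = 0.879 = 87.9%

87.9 %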